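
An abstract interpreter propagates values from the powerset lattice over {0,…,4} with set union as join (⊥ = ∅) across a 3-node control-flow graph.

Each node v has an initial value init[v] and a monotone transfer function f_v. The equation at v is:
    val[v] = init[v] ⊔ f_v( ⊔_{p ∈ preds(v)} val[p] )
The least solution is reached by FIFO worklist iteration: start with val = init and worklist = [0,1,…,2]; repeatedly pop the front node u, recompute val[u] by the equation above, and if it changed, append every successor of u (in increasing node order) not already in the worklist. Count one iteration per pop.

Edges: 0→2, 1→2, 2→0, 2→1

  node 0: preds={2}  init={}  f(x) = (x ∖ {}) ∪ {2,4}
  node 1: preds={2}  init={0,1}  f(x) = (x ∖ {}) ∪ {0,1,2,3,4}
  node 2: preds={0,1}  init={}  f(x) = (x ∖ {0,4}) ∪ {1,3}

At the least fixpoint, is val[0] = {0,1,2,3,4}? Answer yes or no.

Trace (6 dequeues):
  [1] u=0 | in {} | out {2,4} | prev {} | push {}
  [2] u=1 | in {} | out {0,1,2,3,4} | prev {0,1} | push {}
  [3] u=2 | in {0,1,2,3,4} | out {1,2,3} | prev {} | push {0,1}
  [4] u=0 | in {1,2,3} | out {1,2,3,4} | prev {2,4} | push {2}
  [5] u=1 | in {1,2,3} | out {0,1,2,3,4} | ==
  [6] u=2 | in {0,1,2,3,4} | out {1,2,3} | ==

Converged values:
  [0] {1,2,3,4}
  [1] {0,1,2,3,4}
  [2] {1,2,3}

no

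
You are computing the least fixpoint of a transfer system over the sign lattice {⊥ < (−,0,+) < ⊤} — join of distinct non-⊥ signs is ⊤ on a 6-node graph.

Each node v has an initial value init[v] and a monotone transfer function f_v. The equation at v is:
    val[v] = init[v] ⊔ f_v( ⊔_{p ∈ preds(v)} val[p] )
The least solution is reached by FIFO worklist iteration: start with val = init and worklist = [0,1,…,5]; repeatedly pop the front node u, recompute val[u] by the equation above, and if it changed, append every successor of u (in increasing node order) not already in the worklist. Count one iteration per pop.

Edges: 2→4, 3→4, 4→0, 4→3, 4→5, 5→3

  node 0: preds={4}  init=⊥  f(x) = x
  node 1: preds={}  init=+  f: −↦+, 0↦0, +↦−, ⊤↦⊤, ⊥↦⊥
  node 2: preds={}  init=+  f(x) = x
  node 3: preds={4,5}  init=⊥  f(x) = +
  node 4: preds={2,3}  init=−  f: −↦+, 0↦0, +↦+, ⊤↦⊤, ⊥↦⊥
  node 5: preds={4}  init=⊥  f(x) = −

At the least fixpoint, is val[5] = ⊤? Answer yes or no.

no

Worklist (8 pops):
  #1 pop 0: in=− → − (was ⊥); enqueue []
  #2 pop 1: in=⊥ → + (no change)
  #3 pop 2: in=⊥ → + (no change)
  #4 pop 3: in=− → + (was ⊥); enqueue []
  #5 pop 4: in=+ → ⊤ (was −); enqueue [0,3]
  #6 pop 5: in=⊤ → − (was ⊥); enqueue []
  #7 pop 0: in=⊤ → ⊤ (was −); enqueue []
  #8 pop 3: in=⊤ → + (no change)

Fixpoint:
  val[0] = ⊤
  val[1] = +
  val[2] = +
  val[3] = +
  val[4] = ⊤
  val[5] = −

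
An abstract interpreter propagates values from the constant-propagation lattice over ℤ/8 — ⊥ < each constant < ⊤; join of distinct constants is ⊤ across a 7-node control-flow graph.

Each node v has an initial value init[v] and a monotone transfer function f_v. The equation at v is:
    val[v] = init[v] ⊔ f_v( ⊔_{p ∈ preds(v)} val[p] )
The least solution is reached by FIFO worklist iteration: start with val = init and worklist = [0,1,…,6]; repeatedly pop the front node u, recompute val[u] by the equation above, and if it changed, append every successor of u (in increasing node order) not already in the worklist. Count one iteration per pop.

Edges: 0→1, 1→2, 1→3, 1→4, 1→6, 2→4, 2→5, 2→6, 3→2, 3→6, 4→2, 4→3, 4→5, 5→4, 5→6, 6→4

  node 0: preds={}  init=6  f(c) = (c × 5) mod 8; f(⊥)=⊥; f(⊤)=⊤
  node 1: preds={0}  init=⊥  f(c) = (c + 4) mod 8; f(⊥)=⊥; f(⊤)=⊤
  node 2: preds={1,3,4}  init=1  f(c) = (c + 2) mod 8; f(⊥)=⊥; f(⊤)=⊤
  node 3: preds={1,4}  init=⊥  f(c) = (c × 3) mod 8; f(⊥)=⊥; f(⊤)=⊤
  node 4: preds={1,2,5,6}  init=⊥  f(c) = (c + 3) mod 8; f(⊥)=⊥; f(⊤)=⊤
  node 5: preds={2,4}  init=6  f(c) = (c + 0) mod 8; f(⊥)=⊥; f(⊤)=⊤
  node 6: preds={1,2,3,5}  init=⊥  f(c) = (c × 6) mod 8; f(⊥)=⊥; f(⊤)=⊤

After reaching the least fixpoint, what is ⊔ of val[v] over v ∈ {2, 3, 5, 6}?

Trace (12 dequeues):
  [1] u=0 | in ⊥ | out 6 | ==
  [2] u=1 | in 6 | out 2 | prev ⊥ | push {}
  [3] u=2 | in 2 | out ⊤ | prev 1 | push {}
  [4] u=3 | in 2 | out 6 | prev ⊥ | push {2}
  [5] u=4 | in ⊤ | out ⊤ | prev ⊥ | push {3}
  [6] u=5 | in ⊤ | out ⊤ | prev 6 | push {4}
  [7] u=6 | in ⊤ | out ⊤ | prev ⊥ | push {}
  [8] u=2 | in ⊤ | out ⊤ | ==
  [9] u=3 | in ⊤ | out ⊤ | prev 6 | push {2,6}
  [10] u=4 | in ⊤ | out ⊤ | ==
  [11] u=2 | in ⊤ | out ⊤ | ==
  [12] u=6 | in ⊤ | out ⊤ | ==

Converged values:
  [0] 6
  [1] 2
  [2] ⊤
  [3] ⊤
  [4] ⊤
  [5] ⊤
  [6] ⊤

⊤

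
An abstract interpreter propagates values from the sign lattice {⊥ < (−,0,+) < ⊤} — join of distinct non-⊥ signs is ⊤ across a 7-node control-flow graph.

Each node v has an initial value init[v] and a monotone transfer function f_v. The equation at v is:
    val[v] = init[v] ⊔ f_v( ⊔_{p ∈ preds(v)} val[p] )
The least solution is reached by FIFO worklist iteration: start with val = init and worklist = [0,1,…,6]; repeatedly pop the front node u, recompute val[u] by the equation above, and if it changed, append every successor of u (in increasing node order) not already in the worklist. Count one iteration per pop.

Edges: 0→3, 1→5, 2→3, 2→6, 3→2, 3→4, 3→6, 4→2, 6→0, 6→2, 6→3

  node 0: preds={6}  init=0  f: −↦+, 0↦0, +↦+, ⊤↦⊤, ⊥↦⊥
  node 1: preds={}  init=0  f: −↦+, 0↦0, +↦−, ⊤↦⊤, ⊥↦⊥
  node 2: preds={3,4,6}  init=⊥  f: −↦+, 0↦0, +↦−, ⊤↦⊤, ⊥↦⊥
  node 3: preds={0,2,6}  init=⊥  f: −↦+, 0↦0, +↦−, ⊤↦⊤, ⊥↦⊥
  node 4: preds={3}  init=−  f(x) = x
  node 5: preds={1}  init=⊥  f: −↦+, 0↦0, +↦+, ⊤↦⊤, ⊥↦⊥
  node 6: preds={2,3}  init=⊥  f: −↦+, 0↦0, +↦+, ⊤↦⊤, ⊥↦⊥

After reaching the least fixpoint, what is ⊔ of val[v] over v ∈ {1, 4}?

Trace (11 dequeues):
  [1] u=0 | in ⊥ | out 0 | ==
  [2] u=1 | in ⊥ | out 0 | ==
  [3] u=2 | in − | out + | prev ⊥ | push {}
  [4] u=3 | in ⊤ | out ⊤ | prev ⊥ | push {2}
  [5] u=4 | in ⊤ | out ⊤ | prev − | push {}
  [6] u=5 | in 0 | out 0 | prev ⊥ | push {}
  [7] u=6 | in ⊤ | out ⊤ | prev ⊥ | push {0,3}
  [8] u=2 | in ⊤ | out ⊤ | prev + | push {6}
  [9] u=0 | in ⊤ | out ⊤ | prev 0 | push {}
  [10] u=3 | in ⊤ | out ⊤ | ==
  [11] u=6 | in ⊤ | out ⊤ | ==

Converged values:
  [0] ⊤
  [1] 0
  [2] ⊤
  [3] ⊤
  [4] ⊤
  [5] 0
  [6] ⊤

⊤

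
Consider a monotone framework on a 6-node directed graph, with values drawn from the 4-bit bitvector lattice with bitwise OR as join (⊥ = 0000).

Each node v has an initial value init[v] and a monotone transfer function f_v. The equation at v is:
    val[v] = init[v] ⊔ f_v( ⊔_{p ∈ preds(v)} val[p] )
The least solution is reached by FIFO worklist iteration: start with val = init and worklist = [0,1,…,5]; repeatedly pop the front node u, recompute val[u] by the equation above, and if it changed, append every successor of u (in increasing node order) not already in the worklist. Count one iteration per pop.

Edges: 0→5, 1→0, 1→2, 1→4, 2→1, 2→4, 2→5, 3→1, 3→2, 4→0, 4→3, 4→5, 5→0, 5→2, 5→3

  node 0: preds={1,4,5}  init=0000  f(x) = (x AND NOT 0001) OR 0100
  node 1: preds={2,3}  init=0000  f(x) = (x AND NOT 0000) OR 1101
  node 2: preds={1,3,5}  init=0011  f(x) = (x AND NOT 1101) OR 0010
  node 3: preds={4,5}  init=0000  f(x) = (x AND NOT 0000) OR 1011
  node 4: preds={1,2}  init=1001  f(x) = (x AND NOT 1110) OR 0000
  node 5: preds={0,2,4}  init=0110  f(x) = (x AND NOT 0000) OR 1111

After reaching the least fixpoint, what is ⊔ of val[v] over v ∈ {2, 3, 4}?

1111

Trace (10 dequeues):
  [1] u=0 | in 1111 | out 1110 | prev 0000 | push {}
  [2] u=1 | in 0011 | out 1111 | prev 0000 | push {0}
  [3] u=2 | in 1111 | out 0011 | ==
  [4] u=3 | in 1111 | out 1111 | prev 0000 | push {1,2}
  [5] u=4 | in 1111 | out 1001 | ==
  [6] u=5 | in 1111 | out 1111 | prev 0110 | push {3}
  [7] u=0 | in 1111 | out 1110 | ==
  [8] u=1 | in 1111 | out 1111 | ==
  [9] u=2 | in 1111 | out 0011 | ==
  [10] u=3 | in 1111 | out 1111 | ==

Converged values:
  [0] 1110
  [1] 1111
  [2] 0011
  [3] 1111
  [4] 1001
  [5] 1111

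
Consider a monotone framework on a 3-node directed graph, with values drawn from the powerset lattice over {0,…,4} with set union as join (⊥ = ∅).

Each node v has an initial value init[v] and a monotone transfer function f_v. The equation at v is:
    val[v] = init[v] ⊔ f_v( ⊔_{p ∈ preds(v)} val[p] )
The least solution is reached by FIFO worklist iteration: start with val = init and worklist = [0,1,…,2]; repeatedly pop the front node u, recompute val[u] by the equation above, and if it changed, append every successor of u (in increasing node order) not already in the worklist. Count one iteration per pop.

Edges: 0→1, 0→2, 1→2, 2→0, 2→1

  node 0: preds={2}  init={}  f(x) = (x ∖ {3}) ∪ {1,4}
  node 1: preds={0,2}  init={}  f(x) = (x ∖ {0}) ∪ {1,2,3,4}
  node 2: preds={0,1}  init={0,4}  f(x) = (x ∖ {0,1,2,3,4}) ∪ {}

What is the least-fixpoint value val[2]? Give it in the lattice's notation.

Worklist (3 pops):
  #1 pop 0: in={0,4} → {0,1,4} (was {}); enqueue []
  #2 pop 1: in={0,1,4} → {1,2,3,4} (was {}); enqueue []
  #3 pop 2: in={0,1,2,3,4} → {0,4} (no change)

Fixpoint:
  val[0] = {0,1,4}
  val[1] = {1,2,3,4}
  val[2] = {0,4}

{0,4}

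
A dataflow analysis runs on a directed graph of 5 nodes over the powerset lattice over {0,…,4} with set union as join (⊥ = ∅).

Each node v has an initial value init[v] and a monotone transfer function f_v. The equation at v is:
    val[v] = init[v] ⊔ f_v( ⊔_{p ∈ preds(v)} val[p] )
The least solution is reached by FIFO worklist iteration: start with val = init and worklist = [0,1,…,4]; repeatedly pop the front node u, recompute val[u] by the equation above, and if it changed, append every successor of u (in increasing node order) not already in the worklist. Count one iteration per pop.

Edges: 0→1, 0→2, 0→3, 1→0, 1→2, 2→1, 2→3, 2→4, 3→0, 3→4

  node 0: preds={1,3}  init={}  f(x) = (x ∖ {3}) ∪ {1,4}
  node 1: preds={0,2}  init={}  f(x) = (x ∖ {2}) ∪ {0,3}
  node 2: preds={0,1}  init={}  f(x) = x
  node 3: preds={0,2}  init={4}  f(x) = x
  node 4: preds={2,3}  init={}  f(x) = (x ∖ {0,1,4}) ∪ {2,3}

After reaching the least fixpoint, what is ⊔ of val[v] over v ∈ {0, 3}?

{0,1,3,4}

Worklist (9 pops):
  #1 pop 0: in={4} → {1,4} (was {}); enqueue []
  #2 pop 1: in={1,4} → {0,1,3,4} (was {}); enqueue [0]
  #3 pop 2: in={0,1,3,4} → {0,1,3,4} (was {}); enqueue [1]
  #4 pop 3: in={0,1,3,4} → {0,1,3,4} (was {4}); enqueue []
  #5 pop 4: in={0,1,3,4} → {2,3} (was {}); enqueue []
  #6 pop 0: in={0,1,3,4} → {0,1,4} (was {1,4}); enqueue [2,3]
  #7 pop 1: in={0,1,3,4} → {0,1,3,4} (no change)
  #8 pop 2: in={0,1,3,4} → {0,1,3,4} (no change)
  #9 pop 3: in={0,1,3,4} → {0,1,3,4} (no change)

Fixpoint:
  val[0] = {0,1,4}
  val[1] = {0,1,3,4}
  val[2] = {0,1,3,4}
  val[3] = {0,1,3,4}
  val[4] = {2,3}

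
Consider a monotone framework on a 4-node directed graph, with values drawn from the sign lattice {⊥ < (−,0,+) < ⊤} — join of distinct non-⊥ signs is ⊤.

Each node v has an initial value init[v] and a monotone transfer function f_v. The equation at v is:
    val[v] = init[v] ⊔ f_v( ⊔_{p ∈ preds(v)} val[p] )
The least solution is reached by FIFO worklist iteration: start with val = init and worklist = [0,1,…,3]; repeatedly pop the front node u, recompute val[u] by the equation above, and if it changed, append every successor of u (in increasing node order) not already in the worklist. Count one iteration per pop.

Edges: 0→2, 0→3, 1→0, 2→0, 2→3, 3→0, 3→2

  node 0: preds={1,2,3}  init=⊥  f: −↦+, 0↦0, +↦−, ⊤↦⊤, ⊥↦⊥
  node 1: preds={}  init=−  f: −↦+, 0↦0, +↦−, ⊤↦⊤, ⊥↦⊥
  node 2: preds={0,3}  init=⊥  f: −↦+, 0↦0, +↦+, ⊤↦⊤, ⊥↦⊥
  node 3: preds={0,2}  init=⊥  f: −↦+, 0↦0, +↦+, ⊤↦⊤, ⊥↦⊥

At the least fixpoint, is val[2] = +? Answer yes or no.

no

Worklist (9 pops):
  #1 pop 0: in=− → + (was ⊥); enqueue []
  #2 pop 1: in=⊥ → − (no change)
  #3 pop 2: in=+ → + (was ⊥); enqueue [0]
  #4 pop 3: in=+ → + (was ⊥); enqueue [2]
  #5 pop 0: in=⊤ → ⊤ (was +); enqueue [3]
  #6 pop 2: in=⊤ → ⊤ (was +); enqueue [0]
  #7 pop 3: in=⊤ → ⊤ (was +); enqueue [2]
  #8 pop 0: in=⊤ → ⊤ (no change)
  #9 pop 2: in=⊤ → ⊤ (no change)

Fixpoint:
  val[0] = ⊤
  val[1] = −
  val[2] = ⊤
  val[3] = ⊤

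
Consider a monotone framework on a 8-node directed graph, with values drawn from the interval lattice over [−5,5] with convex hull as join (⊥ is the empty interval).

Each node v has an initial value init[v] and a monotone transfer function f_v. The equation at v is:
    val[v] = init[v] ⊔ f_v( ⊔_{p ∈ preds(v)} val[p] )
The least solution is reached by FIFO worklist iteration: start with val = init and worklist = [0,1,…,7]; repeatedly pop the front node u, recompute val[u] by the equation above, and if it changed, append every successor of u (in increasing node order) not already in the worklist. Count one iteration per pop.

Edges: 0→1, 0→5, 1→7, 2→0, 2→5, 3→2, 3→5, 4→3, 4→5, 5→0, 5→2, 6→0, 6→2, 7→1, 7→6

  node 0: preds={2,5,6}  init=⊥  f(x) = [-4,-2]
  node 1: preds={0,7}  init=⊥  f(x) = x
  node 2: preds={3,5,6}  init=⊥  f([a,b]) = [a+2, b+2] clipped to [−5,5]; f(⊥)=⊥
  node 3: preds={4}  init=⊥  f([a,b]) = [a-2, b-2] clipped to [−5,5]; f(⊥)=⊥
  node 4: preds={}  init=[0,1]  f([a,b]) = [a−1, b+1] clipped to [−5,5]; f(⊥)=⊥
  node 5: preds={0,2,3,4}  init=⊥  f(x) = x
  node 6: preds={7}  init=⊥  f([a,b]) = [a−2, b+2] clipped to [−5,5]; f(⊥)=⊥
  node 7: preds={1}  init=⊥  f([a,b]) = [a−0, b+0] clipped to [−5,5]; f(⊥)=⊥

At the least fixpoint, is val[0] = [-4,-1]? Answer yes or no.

Worklist (19 pops):
  #1 pop 0: in=⊥ → [-4,-2] (was ⊥); enqueue []
  #2 pop 1: in=[-4,-2] → [-4,-2] (was ⊥); enqueue []
  #3 pop 2: in=⊥ → ⊥ (no change)
  #4 pop 3: in=[0,1] → [-2,-1] (was ⊥); enqueue [2]
  #5 pop 4: in=⊥ → [0,1] (no change)
  #6 pop 5: in=[-4,1] → [-4,1] (was ⊥); enqueue [0]
  #7 pop 6: in=⊥ → ⊥ (no change)
  #8 pop 7: in=[-4,-2] → [-4,-2] (was ⊥); enqueue [1,6]
  #9 pop 2: in=[-4,1] → [-2,3] (was ⊥); enqueue [5]
  #10 pop 0: in=[-4,3] → [-4,-2] (no change)
  #11 pop 1: in=[-4,-2] → [-4,-2] (no change)
  #12 pop 6: in=[-4,-2] → [-5,0] (was ⊥); enqueue [0,2]
  #13 pop 5: in=[-4,3] → [-4,3] (was [-4,1]); enqueue []
  #14 pop 0: in=[-5,3] → [-4,-2] (no change)
  #15 pop 2: in=[-5,3] → [-3,5] (was [-2,3]); enqueue [0,5]
  #16 pop 0: in=[-5,5] → [-4,-2] (no change)
  #17 pop 5: in=[-4,5] → [-4,5] (was [-4,3]); enqueue [0,2]
  #18 pop 0: in=[-5,5] → [-4,-2] (no change)
  #19 pop 2: in=[-5,5] → [-3,5] (no change)

Fixpoint:
  val[0] = [-4,-2]
  val[1] = [-4,-2]
  val[2] = [-3,5]
  val[3] = [-2,-1]
  val[4] = [0,1]
  val[5] = [-4,5]
  val[6] = [-5,0]
  val[7] = [-4,-2]

no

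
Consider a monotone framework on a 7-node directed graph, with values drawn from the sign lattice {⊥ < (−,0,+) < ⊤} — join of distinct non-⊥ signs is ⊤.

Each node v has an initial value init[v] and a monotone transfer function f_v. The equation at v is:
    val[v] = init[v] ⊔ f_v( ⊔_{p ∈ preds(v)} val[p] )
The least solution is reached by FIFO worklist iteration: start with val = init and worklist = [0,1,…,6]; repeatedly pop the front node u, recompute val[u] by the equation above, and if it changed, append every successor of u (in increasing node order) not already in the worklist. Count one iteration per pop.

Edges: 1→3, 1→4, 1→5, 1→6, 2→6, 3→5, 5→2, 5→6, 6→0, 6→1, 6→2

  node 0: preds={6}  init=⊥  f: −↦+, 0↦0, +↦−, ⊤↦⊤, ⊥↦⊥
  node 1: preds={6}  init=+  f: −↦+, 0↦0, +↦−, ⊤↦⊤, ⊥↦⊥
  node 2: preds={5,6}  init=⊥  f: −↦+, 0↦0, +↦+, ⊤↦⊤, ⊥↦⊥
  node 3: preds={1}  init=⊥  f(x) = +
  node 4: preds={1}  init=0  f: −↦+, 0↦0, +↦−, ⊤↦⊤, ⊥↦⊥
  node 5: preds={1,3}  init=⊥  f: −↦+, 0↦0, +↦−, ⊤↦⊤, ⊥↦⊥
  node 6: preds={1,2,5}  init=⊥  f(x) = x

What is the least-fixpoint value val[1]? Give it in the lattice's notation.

⊤

Iteration log — 16 steps:
  step 1. node 0  ⊔preds=⊥  new=⊥  stable
  step 2. node 1  ⊔preds=⊥  new=+  stable
  step 3. node 2  ⊔preds=⊥  new=⊥  stable
  step 4. node 3  ⊔preds=+  new=+  old=⊥  +wl: 
  step 5. node 4  ⊔preds=+  new=⊤  old=0  +wl: 
  step 6. node 5  ⊔preds=+  new=−  old=⊥  +wl: 2
  step 7. node 6  ⊔preds=⊤  new=⊤  old=⊥  +wl: 0,1
  step 8. node 2  ⊔preds=⊤  new=⊤  old=⊥  +wl: 6
  step 9. node 0  ⊔preds=⊤  new=⊤  old=⊥  +wl: 
  step 10. node 1  ⊔preds=⊤  new=⊤  old=+  +wl: 3,4,5
  step 11. node 6  ⊔preds=⊤  new=⊤  stable
  step 12. node 3  ⊔preds=⊤  new=+  stable
  step 13. node 4  ⊔preds=⊤  new=⊤  stable
  step 14. node 5  ⊔preds=⊤  new=⊤  old=−  +wl: 2,6
  step 15. node 2  ⊔preds=⊤  new=⊤  stable
  step 16. node 6  ⊔preds=⊤  new=⊤  stable

Least fixpoint reached:
  node 0: ⊤
  node 1: ⊤
  node 2: ⊤
  node 3: +
  node 4: ⊤
  node 5: ⊤
  node 6: ⊤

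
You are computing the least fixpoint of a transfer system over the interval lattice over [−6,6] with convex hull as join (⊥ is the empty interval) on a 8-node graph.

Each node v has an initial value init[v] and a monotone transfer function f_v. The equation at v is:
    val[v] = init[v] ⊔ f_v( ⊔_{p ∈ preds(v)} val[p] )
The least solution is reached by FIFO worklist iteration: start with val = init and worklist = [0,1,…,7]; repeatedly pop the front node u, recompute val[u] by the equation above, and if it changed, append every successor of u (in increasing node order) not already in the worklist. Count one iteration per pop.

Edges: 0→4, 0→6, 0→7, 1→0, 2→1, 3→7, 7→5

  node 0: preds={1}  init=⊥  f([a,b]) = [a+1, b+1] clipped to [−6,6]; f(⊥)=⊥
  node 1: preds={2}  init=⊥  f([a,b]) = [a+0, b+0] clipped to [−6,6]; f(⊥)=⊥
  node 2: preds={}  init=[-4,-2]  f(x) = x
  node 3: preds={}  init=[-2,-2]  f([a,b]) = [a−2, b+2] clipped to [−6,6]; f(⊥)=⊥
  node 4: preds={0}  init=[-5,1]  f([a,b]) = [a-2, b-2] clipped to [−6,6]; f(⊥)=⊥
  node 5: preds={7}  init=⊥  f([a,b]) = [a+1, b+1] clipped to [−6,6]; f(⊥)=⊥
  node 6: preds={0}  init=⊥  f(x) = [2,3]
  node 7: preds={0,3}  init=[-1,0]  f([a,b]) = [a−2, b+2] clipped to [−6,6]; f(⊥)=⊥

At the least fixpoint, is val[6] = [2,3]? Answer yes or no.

Worklist (14 pops):
  #1 pop 0: in=⊥ → ⊥ (no change)
  #2 pop 1: in=[-4,-2] → [-4,-2] (was ⊥); enqueue [0]
  #3 pop 2: in=⊥ → [-4,-2] (no change)
  #4 pop 3: in=⊥ → [-2,-2] (no change)
  #5 pop 4: in=⊥ → [-5,1] (no change)
  #6 pop 5: in=[-1,0] → [0,1] (was ⊥); enqueue []
  #7 pop 6: in=⊥ → [2,3] (was ⊥); enqueue []
  #8 pop 7: in=[-2,-2] → [-4,0] (was [-1,0]); enqueue [5]
  #9 pop 0: in=[-4,-2] → [-3,-1] (was ⊥); enqueue [4,6,7]
  #10 pop 5: in=[-4,0] → [-3,1] (was [0,1]); enqueue []
  #11 pop 4: in=[-3,-1] → [-5,1] (no change)
  #12 pop 6: in=[-3,-1] → [2,3] (no change)
  #13 pop 7: in=[-3,-1] → [-5,1] (was [-4,0]); enqueue [5]
  #14 pop 5: in=[-5,1] → [-4,2] (was [-3,1]); enqueue []

Fixpoint:
  val[0] = [-3,-1]
  val[1] = [-4,-2]
  val[2] = [-4,-2]
  val[3] = [-2,-2]
  val[4] = [-5,1]
  val[5] = [-4,2]
  val[6] = [2,3]
  val[7] = [-5,1]

yes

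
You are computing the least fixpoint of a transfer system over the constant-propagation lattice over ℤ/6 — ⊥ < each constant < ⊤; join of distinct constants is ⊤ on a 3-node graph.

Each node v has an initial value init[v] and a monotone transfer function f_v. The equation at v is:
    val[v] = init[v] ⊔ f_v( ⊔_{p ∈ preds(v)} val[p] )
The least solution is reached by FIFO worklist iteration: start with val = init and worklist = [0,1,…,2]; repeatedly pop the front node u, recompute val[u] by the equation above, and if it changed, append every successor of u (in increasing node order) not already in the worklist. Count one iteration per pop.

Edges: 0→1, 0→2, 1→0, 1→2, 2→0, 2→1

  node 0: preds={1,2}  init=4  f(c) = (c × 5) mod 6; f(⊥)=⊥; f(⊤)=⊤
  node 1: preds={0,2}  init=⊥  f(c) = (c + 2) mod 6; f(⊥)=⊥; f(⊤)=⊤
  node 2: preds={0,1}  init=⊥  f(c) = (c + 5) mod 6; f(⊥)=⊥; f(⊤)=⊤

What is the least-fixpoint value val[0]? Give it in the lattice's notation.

⊤

Trace (7 dequeues):
  [1] u=0 | in ⊥ | out 4 | ==
  [2] u=1 | in 4 | out 0 | prev ⊥ | push {0}
  [3] u=2 | in ⊤ | out ⊤ | prev ⊥ | push {1}
  [4] u=0 | in ⊤ | out ⊤ | prev 4 | push {2}
  [5] u=1 | in ⊤ | out ⊤ | prev 0 | push {0}
  [6] u=2 | in ⊤ | out ⊤ | ==
  [7] u=0 | in ⊤ | out ⊤ | ==

Converged values:
  [0] ⊤
  [1] ⊤
  [2] ⊤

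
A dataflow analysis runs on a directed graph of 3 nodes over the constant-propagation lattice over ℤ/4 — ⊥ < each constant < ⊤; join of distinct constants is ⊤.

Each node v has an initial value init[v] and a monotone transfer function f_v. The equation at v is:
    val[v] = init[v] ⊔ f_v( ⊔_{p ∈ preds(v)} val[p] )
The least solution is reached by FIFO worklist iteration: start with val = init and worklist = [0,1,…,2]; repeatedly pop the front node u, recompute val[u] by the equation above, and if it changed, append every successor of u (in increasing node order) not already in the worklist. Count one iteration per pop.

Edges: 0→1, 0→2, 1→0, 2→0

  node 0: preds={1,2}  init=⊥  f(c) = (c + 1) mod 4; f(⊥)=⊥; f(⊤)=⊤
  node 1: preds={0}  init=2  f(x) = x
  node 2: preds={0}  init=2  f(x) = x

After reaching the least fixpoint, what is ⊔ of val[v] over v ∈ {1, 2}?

Trace (6 dequeues):
  [1] u=0 | in 2 | out 3 | prev ⊥ | push {}
  [2] u=1 | in 3 | out ⊤ | prev 2 | push {0}
  [3] u=2 | in 3 | out ⊤ | prev 2 | push {}
  [4] u=0 | in ⊤ | out ⊤ | prev 3 | push {1,2}
  [5] u=1 | in ⊤ | out ⊤ | ==
  [6] u=2 | in ⊤ | out ⊤ | ==

Converged values:
  [0] ⊤
  [1] ⊤
  [2] ⊤

⊤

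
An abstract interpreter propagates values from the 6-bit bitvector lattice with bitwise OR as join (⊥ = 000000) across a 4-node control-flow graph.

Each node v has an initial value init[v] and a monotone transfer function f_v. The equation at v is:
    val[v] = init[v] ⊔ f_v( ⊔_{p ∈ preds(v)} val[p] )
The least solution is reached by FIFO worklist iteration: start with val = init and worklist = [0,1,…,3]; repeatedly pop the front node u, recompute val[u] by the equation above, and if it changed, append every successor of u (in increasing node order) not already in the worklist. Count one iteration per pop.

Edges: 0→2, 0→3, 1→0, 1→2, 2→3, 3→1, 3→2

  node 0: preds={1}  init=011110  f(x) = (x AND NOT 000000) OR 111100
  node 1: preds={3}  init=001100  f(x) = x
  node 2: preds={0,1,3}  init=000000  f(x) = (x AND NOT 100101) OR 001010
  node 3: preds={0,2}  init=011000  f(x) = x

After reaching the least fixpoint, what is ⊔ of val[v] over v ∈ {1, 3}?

111110

Iteration log — 8 steps:
  step 1. node 0  ⊔preds=001100  new=111110  old=011110  +wl: 
  step 2. node 1  ⊔preds=011000  new=011100  old=001100  +wl: 0
  step 3. node 2  ⊔preds=111110  new=011010  old=000000  +wl: 
  step 4. node 3  ⊔preds=111110  new=111110  old=011000  +wl: 1,2
  step 5. node 0  ⊔preds=011100  new=111110  stable
  step 6. node 1  ⊔preds=111110  new=111110  old=011100  +wl: 0
  step 7. node 2  ⊔preds=111110  new=011010  stable
  step 8. node 0  ⊔preds=111110  new=111110  stable

Least fixpoint reached:
  node 0: 111110
  node 1: 111110
  node 2: 011010
  node 3: 111110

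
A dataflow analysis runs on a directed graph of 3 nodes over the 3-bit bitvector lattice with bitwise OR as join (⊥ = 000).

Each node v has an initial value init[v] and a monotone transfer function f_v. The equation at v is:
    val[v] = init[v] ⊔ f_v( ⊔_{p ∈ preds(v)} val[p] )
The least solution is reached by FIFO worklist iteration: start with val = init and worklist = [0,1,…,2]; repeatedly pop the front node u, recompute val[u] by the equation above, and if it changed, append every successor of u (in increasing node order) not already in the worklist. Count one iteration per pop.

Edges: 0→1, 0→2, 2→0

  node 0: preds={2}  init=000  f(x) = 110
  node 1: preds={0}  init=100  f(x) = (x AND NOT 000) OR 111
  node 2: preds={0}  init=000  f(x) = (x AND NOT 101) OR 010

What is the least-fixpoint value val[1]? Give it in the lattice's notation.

Iteration log — 4 steps:
  step 1. node 0  ⊔preds=000  new=110  old=000  +wl: 
  step 2. node 1  ⊔preds=110  new=111  old=100  +wl: 
  step 3. node 2  ⊔preds=110  new=010  old=000  +wl: 0
  step 4. node 0  ⊔preds=010  new=110  stable

Least fixpoint reached:
  node 0: 110
  node 1: 111
  node 2: 010

111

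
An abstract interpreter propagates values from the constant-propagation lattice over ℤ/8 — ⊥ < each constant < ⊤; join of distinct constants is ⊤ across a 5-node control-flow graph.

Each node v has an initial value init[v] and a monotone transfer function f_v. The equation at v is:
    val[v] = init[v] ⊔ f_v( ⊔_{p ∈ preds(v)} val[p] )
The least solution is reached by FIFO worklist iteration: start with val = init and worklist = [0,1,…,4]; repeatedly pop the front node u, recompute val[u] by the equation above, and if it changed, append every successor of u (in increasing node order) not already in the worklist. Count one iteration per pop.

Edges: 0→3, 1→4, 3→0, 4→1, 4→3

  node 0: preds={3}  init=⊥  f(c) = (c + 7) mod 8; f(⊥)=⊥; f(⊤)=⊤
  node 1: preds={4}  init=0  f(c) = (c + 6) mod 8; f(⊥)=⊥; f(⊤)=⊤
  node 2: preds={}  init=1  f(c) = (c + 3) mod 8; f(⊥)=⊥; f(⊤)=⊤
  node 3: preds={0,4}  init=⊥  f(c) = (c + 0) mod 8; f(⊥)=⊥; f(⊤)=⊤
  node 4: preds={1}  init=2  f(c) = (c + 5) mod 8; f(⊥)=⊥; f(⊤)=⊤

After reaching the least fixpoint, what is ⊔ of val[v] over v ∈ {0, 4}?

Iteration log — 11 steps:
  step 1. node 0  ⊔preds=⊥  new=⊥  stable
  step 2. node 1  ⊔preds=2  new=0  stable
  step 3. node 2  ⊔preds=⊥  new=1  stable
  step 4. node 3  ⊔preds=2  new=2  old=⊥  +wl: 0
  step 5. node 4  ⊔preds=0  new=⊤  old=2  +wl: 1,3
  step 6. node 0  ⊔preds=2  new=1  old=⊥  +wl: 
  step 7. node 1  ⊔preds=⊤  new=⊤  old=0  +wl: 4
  step 8. node 3  ⊔preds=⊤  new=⊤  old=2  +wl: 0
  step 9. node 4  ⊔preds=⊤  new=⊤  stable
  step 10. node 0  ⊔preds=⊤  new=⊤  old=1  +wl: 3
  step 11. node 3  ⊔preds=⊤  new=⊤  stable

Least fixpoint reached:
  node 0: ⊤
  node 1: ⊤
  node 2: 1
  node 3: ⊤
  node 4: ⊤

⊤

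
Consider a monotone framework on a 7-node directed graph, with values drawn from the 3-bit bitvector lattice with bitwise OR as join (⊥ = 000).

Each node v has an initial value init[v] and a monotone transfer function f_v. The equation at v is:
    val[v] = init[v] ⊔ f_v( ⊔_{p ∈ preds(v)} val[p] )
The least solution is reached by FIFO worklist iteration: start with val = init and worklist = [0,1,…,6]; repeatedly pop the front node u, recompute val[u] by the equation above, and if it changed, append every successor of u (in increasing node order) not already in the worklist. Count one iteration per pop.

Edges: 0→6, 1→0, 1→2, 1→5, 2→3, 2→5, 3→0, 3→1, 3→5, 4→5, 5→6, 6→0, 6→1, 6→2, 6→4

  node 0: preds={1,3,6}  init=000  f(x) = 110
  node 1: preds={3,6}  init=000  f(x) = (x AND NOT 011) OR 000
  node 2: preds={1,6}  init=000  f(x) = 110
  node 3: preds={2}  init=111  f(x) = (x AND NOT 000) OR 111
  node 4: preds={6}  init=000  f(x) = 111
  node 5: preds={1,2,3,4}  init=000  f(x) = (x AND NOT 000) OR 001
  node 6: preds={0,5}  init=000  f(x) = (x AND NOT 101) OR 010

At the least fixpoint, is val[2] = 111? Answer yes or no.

no

Worklist (11 pops):
  #1 pop 0: in=111 → 110 (was 000); enqueue []
  #2 pop 1: in=111 → 100 (was 000); enqueue [0]
  #3 pop 2: in=100 → 110 (was 000); enqueue []
  #4 pop 3: in=110 → 111 (no change)
  #5 pop 4: in=000 → 111 (was 000); enqueue []
  #6 pop 5: in=111 → 111 (was 000); enqueue []
  #7 pop 6: in=111 → 010 (was 000); enqueue [1,2,4]
  #8 pop 0: in=111 → 110 (no change)
  #9 pop 1: in=111 → 100 (no change)
  #10 pop 2: in=110 → 110 (no change)
  #11 pop 4: in=010 → 111 (no change)

Fixpoint:
  val[0] = 110
  val[1] = 100
  val[2] = 110
  val[3] = 111
  val[4] = 111
  val[5] = 111
  val[6] = 010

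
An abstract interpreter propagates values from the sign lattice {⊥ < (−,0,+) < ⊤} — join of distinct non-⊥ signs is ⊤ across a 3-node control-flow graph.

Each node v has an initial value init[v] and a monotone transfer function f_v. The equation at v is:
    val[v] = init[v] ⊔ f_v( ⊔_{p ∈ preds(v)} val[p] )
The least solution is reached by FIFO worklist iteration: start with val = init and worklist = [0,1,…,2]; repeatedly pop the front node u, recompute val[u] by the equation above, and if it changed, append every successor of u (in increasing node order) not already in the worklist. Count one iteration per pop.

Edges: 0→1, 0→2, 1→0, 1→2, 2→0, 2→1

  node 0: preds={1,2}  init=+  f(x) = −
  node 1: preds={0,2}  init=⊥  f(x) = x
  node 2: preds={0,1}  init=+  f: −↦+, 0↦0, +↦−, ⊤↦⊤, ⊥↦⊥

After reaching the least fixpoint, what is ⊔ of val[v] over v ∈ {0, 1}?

⊤

Worklist (5 pops):
  #1 pop 0: in=+ → ⊤ (was +); enqueue []
  #2 pop 1: in=⊤ → ⊤ (was ⊥); enqueue [0]
  #3 pop 2: in=⊤ → ⊤ (was +); enqueue [1]
  #4 pop 0: in=⊤ → ⊤ (no change)
  #5 pop 1: in=⊤ → ⊤ (no change)

Fixpoint:
  val[0] = ⊤
  val[1] = ⊤
  val[2] = ⊤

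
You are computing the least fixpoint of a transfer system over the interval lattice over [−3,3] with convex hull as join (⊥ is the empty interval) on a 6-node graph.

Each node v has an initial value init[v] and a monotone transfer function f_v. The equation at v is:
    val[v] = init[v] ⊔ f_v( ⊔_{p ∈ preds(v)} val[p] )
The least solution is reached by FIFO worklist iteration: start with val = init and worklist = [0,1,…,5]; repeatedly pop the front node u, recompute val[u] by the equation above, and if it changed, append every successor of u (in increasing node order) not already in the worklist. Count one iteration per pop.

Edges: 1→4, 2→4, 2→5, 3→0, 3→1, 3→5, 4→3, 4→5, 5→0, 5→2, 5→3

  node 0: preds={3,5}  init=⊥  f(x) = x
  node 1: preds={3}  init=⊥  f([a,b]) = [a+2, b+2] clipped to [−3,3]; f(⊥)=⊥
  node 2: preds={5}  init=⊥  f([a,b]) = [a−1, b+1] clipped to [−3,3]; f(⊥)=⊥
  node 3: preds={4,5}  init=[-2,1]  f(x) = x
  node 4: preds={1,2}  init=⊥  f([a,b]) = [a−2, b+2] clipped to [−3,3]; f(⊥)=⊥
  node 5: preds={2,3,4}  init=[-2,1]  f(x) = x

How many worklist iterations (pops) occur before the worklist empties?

12

Worklist (12 pops):
  #1 pop 0: in=[-2,1] → [-2,1] (was ⊥); enqueue []
  #2 pop 1: in=[-2,1] → [0,3] (was ⊥); enqueue []
  #3 pop 2: in=[-2,1] → [-3,2] (was ⊥); enqueue []
  #4 pop 3: in=[-2,1] → [-2,1] (no change)
  #5 pop 4: in=[-3,3] → [-3,3] (was ⊥); enqueue [3]
  #6 pop 5: in=[-3,3] → [-3,3] (was [-2,1]); enqueue [0,2]
  #7 pop 3: in=[-3,3] → [-3,3] (was [-2,1]); enqueue [1,5]
  #8 pop 0: in=[-3,3] → [-3,3] (was [-2,1]); enqueue []
  #9 pop 2: in=[-3,3] → [-3,3] (was [-3,2]); enqueue [4]
  #10 pop 1: in=[-3,3] → [-1,3] (was [0,3]); enqueue []
  #11 pop 5: in=[-3,3] → [-3,3] (no change)
  #12 pop 4: in=[-3,3] → [-3,3] (no change)

Fixpoint:
  val[0] = [-3,3]
  val[1] = [-1,3]
  val[2] = [-3,3]
  val[3] = [-3,3]
  val[4] = [-3,3]
  val[5] = [-3,3]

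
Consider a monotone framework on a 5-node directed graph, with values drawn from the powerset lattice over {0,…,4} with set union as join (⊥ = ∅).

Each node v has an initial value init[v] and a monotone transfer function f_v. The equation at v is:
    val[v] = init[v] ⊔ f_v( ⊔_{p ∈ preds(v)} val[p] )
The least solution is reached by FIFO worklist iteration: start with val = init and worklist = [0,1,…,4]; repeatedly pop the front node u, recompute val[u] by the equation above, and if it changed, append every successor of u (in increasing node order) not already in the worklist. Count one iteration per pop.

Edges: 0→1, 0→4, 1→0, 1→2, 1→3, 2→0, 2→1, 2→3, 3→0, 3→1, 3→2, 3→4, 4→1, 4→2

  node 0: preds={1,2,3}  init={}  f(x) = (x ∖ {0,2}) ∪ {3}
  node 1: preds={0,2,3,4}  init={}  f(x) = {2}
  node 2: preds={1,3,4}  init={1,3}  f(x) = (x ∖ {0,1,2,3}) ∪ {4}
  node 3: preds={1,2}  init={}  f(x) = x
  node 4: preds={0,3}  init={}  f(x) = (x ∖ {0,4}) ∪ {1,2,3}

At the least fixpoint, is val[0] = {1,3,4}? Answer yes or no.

Trace (9 dequeues):
  [1] u=0 | in {1,3} | out {1,3} | prev {} | push {}
  [2] u=1 | in {1,3} | out {2} | prev {} | push {0}
  [3] u=2 | in {2} | out {1,3,4} | prev {1,3} | push {1}
  [4] u=3 | in {1,2,3,4} | out {1,2,3,4} | prev {} | push {2}
  [5] u=4 | in {1,2,3,4} | out {1,2,3} | prev {} | push {}
  [6] u=0 | in {1,2,3,4} | out {1,3,4} | prev {1,3} | push {4}
  [7] u=1 | in {1,2,3,4} | out {2} | ==
  [8] u=2 | in {1,2,3,4} | out {1,3,4} | ==
  [9] u=4 | in {1,2,3,4} | out {1,2,3} | ==

Converged values:
  [0] {1,3,4}
  [1] {2}
  [2] {1,3,4}
  [3] {1,2,3,4}
  [4] {1,2,3}

yes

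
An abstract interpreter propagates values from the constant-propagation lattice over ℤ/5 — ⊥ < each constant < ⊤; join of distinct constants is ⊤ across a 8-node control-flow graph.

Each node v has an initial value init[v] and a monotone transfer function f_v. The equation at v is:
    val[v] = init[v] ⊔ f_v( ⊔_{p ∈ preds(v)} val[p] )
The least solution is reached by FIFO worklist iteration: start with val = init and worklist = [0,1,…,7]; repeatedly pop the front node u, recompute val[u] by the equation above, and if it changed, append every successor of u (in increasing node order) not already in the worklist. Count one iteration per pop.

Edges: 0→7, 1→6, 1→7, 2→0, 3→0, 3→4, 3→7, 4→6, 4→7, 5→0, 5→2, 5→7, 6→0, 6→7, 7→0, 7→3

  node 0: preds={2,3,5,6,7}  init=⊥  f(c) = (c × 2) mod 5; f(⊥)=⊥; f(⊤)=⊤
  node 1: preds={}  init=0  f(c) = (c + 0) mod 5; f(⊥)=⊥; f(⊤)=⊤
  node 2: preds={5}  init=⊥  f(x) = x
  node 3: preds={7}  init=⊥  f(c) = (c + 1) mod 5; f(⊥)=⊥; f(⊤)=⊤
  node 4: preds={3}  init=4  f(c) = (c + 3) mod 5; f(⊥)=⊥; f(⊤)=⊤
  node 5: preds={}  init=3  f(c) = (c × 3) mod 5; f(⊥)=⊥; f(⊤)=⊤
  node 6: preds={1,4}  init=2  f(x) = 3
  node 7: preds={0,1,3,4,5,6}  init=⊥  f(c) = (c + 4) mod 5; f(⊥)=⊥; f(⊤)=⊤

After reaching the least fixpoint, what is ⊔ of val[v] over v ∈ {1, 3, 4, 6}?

Worklist (14 pops):
  #1 pop 0: in=⊤ → ⊤ (was ⊥); enqueue []
  #2 pop 1: in=⊥ → 0 (no change)
  #3 pop 2: in=3 → 3 (was ⊥); enqueue [0]
  #4 pop 3: in=⊥ → ⊥ (no change)
  #5 pop 4: in=⊥ → 4 (no change)
  #6 pop 5: in=⊥ → 3 (no change)
  #7 pop 6: in=⊤ → ⊤ (was 2); enqueue []
  #8 pop 7: in=⊤ → ⊤ (was ⊥); enqueue [3]
  #9 pop 0: in=⊤ → ⊤ (no change)
  #10 pop 3: in=⊤ → ⊤ (was ⊥); enqueue [0,4,7]
  #11 pop 0: in=⊤ → ⊤ (no change)
  #12 pop 4: in=⊤ → ⊤ (was 4); enqueue [6]
  #13 pop 7: in=⊤ → ⊤ (no change)
  #14 pop 6: in=⊤ → ⊤ (no change)

Fixpoint:
  val[0] = ⊤
  val[1] = 0
  val[2] = 3
  val[3] = ⊤
  val[4] = ⊤
  val[5] = 3
  val[6] = ⊤
  val[7] = ⊤

⊤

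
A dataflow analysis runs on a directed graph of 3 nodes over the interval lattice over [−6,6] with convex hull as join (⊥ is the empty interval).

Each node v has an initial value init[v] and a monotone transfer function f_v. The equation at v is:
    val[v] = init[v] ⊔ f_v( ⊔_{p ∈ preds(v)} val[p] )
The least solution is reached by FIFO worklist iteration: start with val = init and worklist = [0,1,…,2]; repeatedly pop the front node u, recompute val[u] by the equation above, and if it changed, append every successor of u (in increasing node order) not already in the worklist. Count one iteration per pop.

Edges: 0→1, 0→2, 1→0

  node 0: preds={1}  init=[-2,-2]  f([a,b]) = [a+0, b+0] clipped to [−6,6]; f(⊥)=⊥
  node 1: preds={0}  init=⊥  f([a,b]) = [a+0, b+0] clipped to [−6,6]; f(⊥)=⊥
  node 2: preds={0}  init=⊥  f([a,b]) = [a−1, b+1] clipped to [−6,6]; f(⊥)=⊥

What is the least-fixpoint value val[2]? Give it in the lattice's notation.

Trace (4 dequeues):
  [1] u=0 | in ⊥ | out [-2,-2] | ==
  [2] u=1 | in [-2,-2] | out [-2,-2] | prev ⊥ | push {0}
  [3] u=2 | in [-2,-2] | out [-3,-1] | prev ⊥ | push {}
  [4] u=0 | in [-2,-2] | out [-2,-2] | ==

Converged values:
  [0] [-2,-2]
  [1] [-2,-2]
  [2] [-3,-1]

[-3,-1]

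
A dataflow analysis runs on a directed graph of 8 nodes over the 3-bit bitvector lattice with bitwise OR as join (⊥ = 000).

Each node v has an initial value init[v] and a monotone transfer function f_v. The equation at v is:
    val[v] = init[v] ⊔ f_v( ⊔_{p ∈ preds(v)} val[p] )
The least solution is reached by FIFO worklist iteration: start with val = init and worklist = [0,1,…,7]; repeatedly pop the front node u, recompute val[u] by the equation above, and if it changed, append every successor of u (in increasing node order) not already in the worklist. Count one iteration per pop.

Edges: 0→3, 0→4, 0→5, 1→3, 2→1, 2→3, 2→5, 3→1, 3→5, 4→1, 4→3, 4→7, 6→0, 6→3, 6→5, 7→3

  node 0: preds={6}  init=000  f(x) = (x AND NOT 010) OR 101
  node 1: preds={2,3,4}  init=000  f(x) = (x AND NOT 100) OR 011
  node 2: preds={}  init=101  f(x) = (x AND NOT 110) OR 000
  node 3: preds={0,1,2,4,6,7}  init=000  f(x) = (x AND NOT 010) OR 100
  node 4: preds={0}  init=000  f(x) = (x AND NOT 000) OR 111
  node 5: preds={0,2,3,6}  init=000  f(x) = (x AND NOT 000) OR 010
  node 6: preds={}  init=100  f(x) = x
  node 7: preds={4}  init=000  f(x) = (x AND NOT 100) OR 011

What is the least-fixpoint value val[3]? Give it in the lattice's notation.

Trace (10 dequeues):
  [1] u=0 | in 100 | out 101 | prev 000 | push {}
  [2] u=1 | in 101 | out 011 | prev 000 | push {}
  [3] u=2 | in 000 | out 101 | ==
  [4] u=3 | in 111 | out 101 | prev 000 | push {1}
  [5] u=4 | in 101 | out 111 | prev 000 | push {3}
  [6] u=5 | in 101 | out 111 | prev 000 | push {}
  [7] u=6 | in 000 | out 100 | ==
  [8] u=7 | in 111 | out 011 | prev 000 | push {}
  [9] u=1 | in 111 | out 011 | ==
  [10] u=3 | in 111 | out 101 | ==

Converged values:
  [0] 101
  [1] 011
  [2] 101
  [3] 101
  [4] 111
  [5] 111
  [6] 100
  [7] 011

101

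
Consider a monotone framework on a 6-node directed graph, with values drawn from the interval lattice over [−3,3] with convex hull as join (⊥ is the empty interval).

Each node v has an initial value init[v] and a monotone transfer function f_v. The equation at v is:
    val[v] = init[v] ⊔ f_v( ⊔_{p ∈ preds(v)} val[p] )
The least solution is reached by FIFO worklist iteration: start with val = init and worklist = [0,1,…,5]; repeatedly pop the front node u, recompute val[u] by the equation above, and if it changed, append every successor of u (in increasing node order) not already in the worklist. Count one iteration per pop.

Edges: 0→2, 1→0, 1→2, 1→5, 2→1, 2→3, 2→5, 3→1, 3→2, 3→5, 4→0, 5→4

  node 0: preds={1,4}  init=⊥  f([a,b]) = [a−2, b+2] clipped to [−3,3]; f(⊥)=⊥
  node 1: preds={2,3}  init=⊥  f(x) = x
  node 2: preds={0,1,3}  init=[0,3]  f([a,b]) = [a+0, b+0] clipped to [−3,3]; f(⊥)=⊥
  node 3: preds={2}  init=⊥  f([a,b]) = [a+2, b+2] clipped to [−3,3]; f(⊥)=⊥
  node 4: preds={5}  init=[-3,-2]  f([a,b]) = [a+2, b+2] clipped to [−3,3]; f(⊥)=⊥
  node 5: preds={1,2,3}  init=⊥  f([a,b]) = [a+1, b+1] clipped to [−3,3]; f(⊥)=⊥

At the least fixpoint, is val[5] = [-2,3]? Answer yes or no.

yes

Iteration log — 12 steps:
  step 1. node 0  ⊔preds=[-3,-2]  new=[-3,0]  old=⊥  +wl: 
  step 2. node 1  ⊔preds=[0,3]  new=[0,3]  old=⊥  +wl: 0
  step 3. node 2  ⊔preds=[-3,3]  new=[-3,3]  old=[0,3]  +wl: 1
  step 4. node 3  ⊔preds=[-3,3]  new=[-1,3]  old=⊥  +wl: 2
  step 5. node 4  ⊔preds=⊥  new=[-3,-2]  stable
  step 6. node 5  ⊔preds=[-3,3]  new=[-2,3]  old=⊥  +wl: 4
  step 7. node 0  ⊔preds=[-3,3]  new=[-3,3]  old=[-3,0]  +wl: 
  step 8. node 1  ⊔preds=[-3,3]  new=[-3,3]  old=[0,3]  +wl: 0,5
  step 9. node 2  ⊔preds=[-3,3]  new=[-3,3]  stable
  step 10. node 4  ⊔preds=[-2,3]  new=[-3,3]  old=[-3,-2]  +wl: 
  step 11. node 0  ⊔preds=[-3,3]  new=[-3,3]  stable
  step 12. node 5  ⊔preds=[-3,3]  new=[-2,3]  stable

Least fixpoint reached:
  node 0: [-3,3]
  node 1: [-3,3]
  node 2: [-3,3]
  node 3: [-1,3]
  node 4: [-3,3]
  node 5: [-2,3]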